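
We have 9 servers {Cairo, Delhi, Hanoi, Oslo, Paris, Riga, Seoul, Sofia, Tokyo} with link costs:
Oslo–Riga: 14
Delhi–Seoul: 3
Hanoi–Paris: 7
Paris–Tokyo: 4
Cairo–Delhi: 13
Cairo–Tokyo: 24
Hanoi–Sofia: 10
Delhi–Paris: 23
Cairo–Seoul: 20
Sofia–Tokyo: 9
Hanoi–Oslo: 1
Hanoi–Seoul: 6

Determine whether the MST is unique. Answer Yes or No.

Yes

Kruskal's algorithm — process edges by increasing weight (ties by edge label):
Hanoi–Oslo (1): add — endpoints in different components.
Delhi–Seoul (3): add — endpoints in different components.
Paris–Tokyo (4): add — endpoints in different components.
Hanoi–Seoul (6): add — endpoints in different components.
Hanoi–Paris (7): add — endpoints in different components.
Sofia–Tokyo (9): add — endpoints in different components.
Hanoi–Sofia (10): skip — Sofia and Hanoi already connected.
Cairo–Delhi (13): add — endpoints in different components.
Oslo–Riga (14): add — endpoints in different components.
Every non-tree edge has weight strictly greater than the heaviest edge on the tree path between its endpoints, so the MST is unique.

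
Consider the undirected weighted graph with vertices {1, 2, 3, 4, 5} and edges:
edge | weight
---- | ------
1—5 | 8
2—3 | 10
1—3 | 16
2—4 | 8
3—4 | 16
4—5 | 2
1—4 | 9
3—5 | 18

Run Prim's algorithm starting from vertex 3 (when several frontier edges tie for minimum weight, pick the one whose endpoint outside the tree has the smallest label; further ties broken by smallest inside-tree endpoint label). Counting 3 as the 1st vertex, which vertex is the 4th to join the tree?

Grow the tree from 3 using Prim:
Step 1: frontier [2—3 10, 1—3 16, 3—4 16, 3—5 18] → take 2—3 (10); add 2.
Step 2: frontier [2—4 8, 1—3 16, 3—4 16, 3—5 18] → take 2—4 (8); add 4.
Step 3: frontier [1—3 16, 3—5 18, 4—5 2, 1—4 9] → take 4—5 (2); add 5.
Step 4: frontier [1—3 16, 1—4 9, 1—5 8] → take 1—5 (8); add 1.
Vertex order: 3, 2, 4, 5, 1. The 4th vertex is 5.

5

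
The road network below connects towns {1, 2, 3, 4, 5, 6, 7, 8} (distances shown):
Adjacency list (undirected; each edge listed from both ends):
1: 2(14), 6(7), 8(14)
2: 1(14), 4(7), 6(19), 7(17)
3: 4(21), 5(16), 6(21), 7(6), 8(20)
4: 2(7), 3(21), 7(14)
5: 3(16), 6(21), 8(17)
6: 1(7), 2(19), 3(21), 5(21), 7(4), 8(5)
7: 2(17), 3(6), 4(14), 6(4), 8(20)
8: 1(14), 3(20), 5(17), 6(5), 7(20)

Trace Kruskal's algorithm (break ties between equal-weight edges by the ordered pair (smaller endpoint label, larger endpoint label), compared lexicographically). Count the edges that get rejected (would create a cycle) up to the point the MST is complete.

2

Kruskal's algorithm — process edges by increasing weight (ties by edge label):
6—7 (4): add — endpoints in different components.
6—8 (5): add — endpoints in different components.
3—7 (6): add — endpoints in different components.
1—6 (7): add — endpoints in different components.
2—4 (7): add — endpoints in different components.
1—2 (14): add — endpoints in different components.
1—8 (14): skip — 1 and 8 already connected.
4—7 (14): skip — 4 and 7 already connected.
3—5 (16): add — endpoints in different components.
Edges rejected before the tree was complete: 2.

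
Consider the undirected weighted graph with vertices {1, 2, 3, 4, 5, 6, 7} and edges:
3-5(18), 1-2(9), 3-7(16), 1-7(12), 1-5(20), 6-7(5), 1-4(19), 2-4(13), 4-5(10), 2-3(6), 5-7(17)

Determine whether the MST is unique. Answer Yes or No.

Kruskal's algorithm — process edges by increasing weight (ties by edge label):
6-7 (5): add. Components now {1} {2} {3} {4} {5} {6,7}
2-3 (6): add. Components now {1} {2,3} {4} {5} {6,7}
1-2 (9): add. Components now {1,2,3} {4} {5} {6,7}
4-5 (10): add. Components now {1,2,3} {4,5} {6,7}
1-7 (12): add. Components now {1,2,3,6,7} {4,5}
2-4 (13): add. Components now {1,2,3,4,5,6,7}
Every non-tree edge has weight strictly greater than the heaviest edge on the tree path between its endpoints, so the MST is unique.

Yes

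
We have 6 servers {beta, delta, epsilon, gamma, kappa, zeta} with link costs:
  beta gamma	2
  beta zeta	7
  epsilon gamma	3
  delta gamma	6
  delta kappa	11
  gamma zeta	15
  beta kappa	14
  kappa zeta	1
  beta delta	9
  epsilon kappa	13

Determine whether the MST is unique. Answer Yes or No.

Yes

Kruskal's algorithm — process edges by increasing weight (ties by edge label):
kappa zeta (1): add. Components now {beta} {kappa,zeta} {epsilon} {delta} {gamma}
beta gamma (2): add. Components now {beta,gamma} {kappa,zeta} {epsilon} {delta}
epsilon gamma (3): add. Components now {beta,epsilon,gamma} {kappa,zeta} {delta}
delta gamma (6): add. Components now {beta,delta,epsilon,gamma} {kappa,zeta}
beta zeta (7): add. Components now {beta,delta,epsilon,gamma,kappa,zeta}
Every non-tree edge has weight strictly greater than the heaviest edge on the tree path between its endpoints, so the MST is unique.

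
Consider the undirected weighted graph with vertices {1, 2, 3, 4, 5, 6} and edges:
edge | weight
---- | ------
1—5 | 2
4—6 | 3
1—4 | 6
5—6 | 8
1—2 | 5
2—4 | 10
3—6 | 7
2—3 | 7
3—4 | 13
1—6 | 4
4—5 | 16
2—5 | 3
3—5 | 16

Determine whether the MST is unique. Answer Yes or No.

No

Kruskal: consider edges lightest-first.
1—5 (2): add. Components now {1,5} {2} {3} {4} {6}
2—5 (3): add. Components now {1,2,5} {3} {4} {6}
4—6 (3): add. Components now {1,2,5} {3} {4,6}
1—6 (4): add. Components now {1,2,4,5,6} {3}
1—2 (5): skip — 1 and 2 already connected.
1—4 (6): skip — 1 and 4 already connected.
2—3 (7): add. Components now {1,2,3,4,5,6}
Non-tree edge 3—6 has weight 7, equal to the heaviest edge on its tree cycle — swapping gives another MST of the same weight. Not unique.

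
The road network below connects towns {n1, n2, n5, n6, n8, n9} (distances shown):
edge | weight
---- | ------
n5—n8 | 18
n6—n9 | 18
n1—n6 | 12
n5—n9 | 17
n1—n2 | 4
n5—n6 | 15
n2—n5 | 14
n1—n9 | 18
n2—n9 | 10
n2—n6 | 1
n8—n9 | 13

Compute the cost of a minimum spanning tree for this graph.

42

Prim, starting at n2.
Step 1: cheapest edge leaving the tree is n2—n6 (1); add n6.
Step 2: cheapest edge leaving the tree is n1—n2 (4); add n1.
Step 3: cheapest edge leaving the tree is n2—n9 (10); add n9.
Step 4: cheapest edge leaving the tree is n8—n9 (13); add n8.
Step 5: cheapest edge leaving the tree is n2—n5 (14); add n5.
MST edges: n2—n6, n1—n2, n2—n9, n8—n9, n2—n5; total weight 1+4+10+13+14 = 42.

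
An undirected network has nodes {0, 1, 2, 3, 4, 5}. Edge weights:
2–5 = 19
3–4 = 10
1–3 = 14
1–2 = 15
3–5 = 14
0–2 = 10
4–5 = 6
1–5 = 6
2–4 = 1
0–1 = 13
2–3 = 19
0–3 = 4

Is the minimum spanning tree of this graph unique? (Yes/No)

Sort edges by weight, then run Kruskal:
2–4 (1): add — endpoints in different components.
0–3 (4): add — endpoints in different components.
1–5 (6): add — endpoints in different components.
4–5 (6): add — endpoints in different components.
0–2 (10): add — endpoints in different components.
Non-tree edge 3–4 has weight 10, equal to the heaviest edge on its tree cycle — swapping gives another MST of the same weight. Not unique.

No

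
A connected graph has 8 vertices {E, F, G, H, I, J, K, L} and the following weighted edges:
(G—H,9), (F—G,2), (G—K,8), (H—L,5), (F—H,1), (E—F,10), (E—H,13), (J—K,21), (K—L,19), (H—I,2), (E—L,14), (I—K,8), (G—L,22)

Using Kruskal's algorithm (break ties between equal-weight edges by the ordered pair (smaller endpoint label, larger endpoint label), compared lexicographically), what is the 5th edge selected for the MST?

G-K

Sort edges by weight, then run Kruskal:
F—H (1): add — endpoints in different components.
F—G (2): add — endpoints in different components.
H—I (2): add — endpoints in different components.
H—L (5): add — endpoints in different components.
G—K (8): add — endpoints in different components.
I—K (8): skip — I and K already connected.
G—H (9): skip — G and H already connected.
E—F (10): add — endpoints in different components.
E—H (13): skip — E and H already connected.
E—L (14): skip — E and L already connected.
K—L (19): skip — K and L already connected.
J—K (21): add — endpoints in different components.
The 5th edge added is G—K.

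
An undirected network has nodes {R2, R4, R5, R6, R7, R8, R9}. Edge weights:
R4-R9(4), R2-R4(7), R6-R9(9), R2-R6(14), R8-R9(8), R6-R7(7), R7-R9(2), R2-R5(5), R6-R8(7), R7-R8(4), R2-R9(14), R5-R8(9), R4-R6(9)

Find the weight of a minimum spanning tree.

Sort edges by weight, then run Kruskal:
R7-R9 (2): add — endpoints in different components.
R4-R9 (4): add — endpoints in different components.
R7-R8 (4): add — endpoints in different components.
R2-R5 (5): add — endpoints in different components.
R2-R4 (7): add — endpoints in different components.
R6-R7 (7): add — endpoints in different components.
MST edges: R7-R9, R4-R9, R7-R8, R2-R5, R2-R4, R6-R7; total weight 2+4+4+5+7+7 = 29.

29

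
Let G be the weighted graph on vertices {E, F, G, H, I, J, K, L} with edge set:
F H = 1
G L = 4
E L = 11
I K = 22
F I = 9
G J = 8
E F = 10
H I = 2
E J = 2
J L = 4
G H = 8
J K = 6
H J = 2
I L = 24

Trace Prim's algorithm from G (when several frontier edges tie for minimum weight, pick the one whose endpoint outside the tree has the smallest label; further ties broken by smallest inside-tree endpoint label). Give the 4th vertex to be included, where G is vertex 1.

E

Grow the tree from G using Prim:
Step 1: cheapest edge leaving the tree is G L (4); add L.
Step 2: cheapest edge leaving the tree is J L (4); add J.
Step 3: cheapest edge leaving the tree is E J (2); add E.
Step 4: cheapest edge leaving the tree is H J (2); add H.
Step 5: cheapest edge leaving the tree is F H (1); add F.
Step 6: cheapest edge leaving the tree is H I (2); add I.
Step 7: cheapest edge leaving the tree is J K (6); add K.
Vertex order: G, L, J, E, H, F, I, K. The 4th vertex is E.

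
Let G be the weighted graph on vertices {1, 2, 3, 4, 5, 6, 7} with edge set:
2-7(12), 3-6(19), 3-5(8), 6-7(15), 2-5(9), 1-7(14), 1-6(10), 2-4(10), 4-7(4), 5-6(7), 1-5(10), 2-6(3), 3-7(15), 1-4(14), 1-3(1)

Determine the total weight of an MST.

Prim's algorithm from 5:
Step 1: cheapest edge leaving the tree is 5-6 (7); add 6.
Step 2: cheapest edge leaving the tree is 2-6 (3); add 2.
Step 3: cheapest edge leaving the tree is 3-5 (8); add 3.
Step 4: cheapest edge leaving the tree is 1-3 (1); add 1.
Step 5: cheapest edge leaving the tree is 2-4 (10); add 4.
Step 6: cheapest edge leaving the tree is 4-7 (4); add 7.
MST edges: 5-6, 2-6, 3-5, 1-3, 2-4, 4-7; total weight 7+3+8+1+10+4 = 33.

33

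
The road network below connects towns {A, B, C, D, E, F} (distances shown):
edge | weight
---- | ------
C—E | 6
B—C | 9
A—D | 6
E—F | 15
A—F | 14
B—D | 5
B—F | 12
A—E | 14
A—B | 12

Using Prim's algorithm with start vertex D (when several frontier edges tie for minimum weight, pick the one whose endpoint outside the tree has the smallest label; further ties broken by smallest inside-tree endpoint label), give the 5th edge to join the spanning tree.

B-F

Grow the tree from D using Prim:
Step 1: cheapest edge leaving the tree is B—D (5); add B.
Step 2: cheapest edge leaving the tree is A—D (6); add A.
Step 3: cheapest edge leaving the tree is B—C (9); add C.
Step 4: cheapest edge leaving the tree is C—E (6); add E.
Step 5: cheapest edge leaving the tree is B—F (12); add F.
The 5th edge added is B—F.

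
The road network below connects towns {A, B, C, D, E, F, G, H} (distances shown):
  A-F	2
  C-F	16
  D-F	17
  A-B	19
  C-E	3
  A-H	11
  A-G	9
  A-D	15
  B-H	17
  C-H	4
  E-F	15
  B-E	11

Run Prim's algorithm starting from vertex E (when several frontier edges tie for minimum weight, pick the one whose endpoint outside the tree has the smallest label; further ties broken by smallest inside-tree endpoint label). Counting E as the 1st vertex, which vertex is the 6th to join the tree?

Prim, starting at E.
Step 1: frontier [C-E 3, B-E 11, E-F 15] → take C-E (3); add C.
Step 2: frontier [C-H 4, C-F 16, B-E 11, E-F 15] → take C-H (4); add H.
Step 3: frontier [C-F 16, B-E 11, E-F 15, A-H 11, B-H 17] → take A-H (11); add A.
Step 4: frontier [A-F 2, A-G 9, A-D 15, A-B 19, C-F 16, B-E 11, E-F 15, B-H 17] → take A-F (2); add F.
Step 5: frontier [A-G 9, A-D 15, A-B 19, B-E 11, D-F 17, B-H 17] → take A-G (9); add G.
Step 6: frontier [A-D 15, A-B 19, B-E 11, D-F 17, B-H 17] → take B-E (11); add B.
Step 7: frontier [A-D 15, D-F 17] → take A-D (15); add D.
Vertex order: E, C, H, A, F, G, B, D. The 6th vertex is G.

G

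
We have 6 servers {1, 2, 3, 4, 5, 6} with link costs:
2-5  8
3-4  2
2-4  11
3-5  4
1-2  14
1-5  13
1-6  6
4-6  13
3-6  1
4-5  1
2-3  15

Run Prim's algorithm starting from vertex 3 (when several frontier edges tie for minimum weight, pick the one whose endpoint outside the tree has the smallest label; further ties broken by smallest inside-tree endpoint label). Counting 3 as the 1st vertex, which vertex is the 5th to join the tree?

Grow the tree from 3 using Prim:
Step 1: frontier [3-6 1, 3-4 2, 3-5 4, 2-3 15] → take 3-6 (1); add 6.
Step 2: frontier [3-4 2, 3-5 4, 2-3 15, 1-6 6, 4-6 13] → take 3-4 (2); add 4.
Step 3: frontier [3-5 4, 2-3 15, 4-5 1, 2-4 11, 1-6 6] → take 4-5 (1); add 5.
Step 4: frontier [2-3 15, 2-4 11, 2-5 8, 1-5 13, 1-6 6] → take 1-6 (6); add 1.
Step 5: frontier [1-2 14, 2-3 15, 2-4 11, 2-5 8] → take 2-5 (8); add 2.
Vertex order: 3, 6, 4, 5, 1, 2. The 5th vertex is 1.

1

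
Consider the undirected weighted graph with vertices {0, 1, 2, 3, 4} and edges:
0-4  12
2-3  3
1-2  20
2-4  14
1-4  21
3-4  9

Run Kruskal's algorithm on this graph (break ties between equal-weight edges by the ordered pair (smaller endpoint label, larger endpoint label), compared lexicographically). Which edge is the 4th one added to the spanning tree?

1-2

Kruskal's algorithm — process edges by increasing weight (ties by edge label):
2-3 (3): add. Components now {0} {1} {2,3} {4}
3-4 (9): add. Components now {0} {1} {2,3,4}
0-4 (12): add. Components now {0,2,3,4} {1}
2-4 (14): skip — 2 and 4 already connected.
1-2 (20): add. Components now {0,1,2,3,4}
The 4th edge added is 1-2.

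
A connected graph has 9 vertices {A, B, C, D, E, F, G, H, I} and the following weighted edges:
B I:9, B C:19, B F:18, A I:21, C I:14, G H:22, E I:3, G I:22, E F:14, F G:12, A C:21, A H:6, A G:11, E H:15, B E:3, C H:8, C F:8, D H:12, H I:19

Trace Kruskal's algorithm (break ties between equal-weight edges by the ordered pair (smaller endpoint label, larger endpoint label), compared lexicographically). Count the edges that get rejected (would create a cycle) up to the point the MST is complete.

Kruskal's algorithm — process edges by increasing weight (ties by edge label):
B E (3): add — endpoints in different components.
E I (3): add — endpoints in different components.
A H (6): add — endpoints in different components.
C F (8): add — endpoints in different components.
C H (8): add — endpoints in different components.
B I (9): skip — B and I already connected.
A G (11): add — endpoints in different components.
D H (12): add — endpoints in different components.
F G (12): skip — F and G already connected.
C I (14): add — endpoints in different components.
Edges rejected before the tree was complete: 2.

2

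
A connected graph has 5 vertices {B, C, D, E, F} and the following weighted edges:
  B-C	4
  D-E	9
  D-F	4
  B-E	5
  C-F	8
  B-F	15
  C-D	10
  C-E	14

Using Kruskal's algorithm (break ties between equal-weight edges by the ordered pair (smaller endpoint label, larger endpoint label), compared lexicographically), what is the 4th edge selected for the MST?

C-F

Kruskal: consider edges lightest-first.
B-C (4): add. Components now {B,C} {D} {E} {F}
D-F (4): add. Components now {B,C} {D,F} {E}
B-E (5): add. Components now {B,C,E} {D,F}
C-F (8): add. Components now {B,C,D,E,F}
The 4th edge added is C-F.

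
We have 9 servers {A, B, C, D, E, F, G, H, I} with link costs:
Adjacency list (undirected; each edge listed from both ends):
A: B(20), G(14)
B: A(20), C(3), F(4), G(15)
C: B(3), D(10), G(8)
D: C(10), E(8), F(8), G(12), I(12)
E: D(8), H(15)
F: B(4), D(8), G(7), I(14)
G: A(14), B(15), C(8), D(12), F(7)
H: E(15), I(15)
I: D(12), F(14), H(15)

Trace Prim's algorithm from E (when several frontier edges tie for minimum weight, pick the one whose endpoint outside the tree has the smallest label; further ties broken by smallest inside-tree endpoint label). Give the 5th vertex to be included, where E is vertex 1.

Prim, starting at E.
Step 1: cheapest edge leaving the tree is D E (8); add D.
Step 2: cheapest edge leaving the tree is D F (8); add F.
Step 3: cheapest edge leaving the tree is B F (4); add B.
Step 4: cheapest edge leaving the tree is B C (3); add C.
Step 5: cheapest edge leaving the tree is F G (7); add G.
Step 6: cheapest edge leaving the tree is D I (12); add I.
Step 7: cheapest edge leaving the tree is A G (14); add A.
Step 8: cheapest edge leaving the tree is E H (15); add H.
Vertex order: E, D, F, B, C, G, I, A, H. The 5th vertex is C.

C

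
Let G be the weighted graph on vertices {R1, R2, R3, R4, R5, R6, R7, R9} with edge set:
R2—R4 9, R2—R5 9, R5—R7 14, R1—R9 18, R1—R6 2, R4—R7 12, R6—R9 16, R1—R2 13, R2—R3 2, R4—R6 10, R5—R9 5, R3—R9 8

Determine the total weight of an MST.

Kruskal's algorithm — process edges by increasing weight (ties by edge label):
R1—R6 (2): add — endpoints in different components.
R2—R3 (2): add — endpoints in different components.
R5—R9 (5): add — endpoints in different components.
R3—R9 (8): add — endpoints in different components.
R2—R4 (9): add — endpoints in different components.
R2—R5 (9): skip — R5 and R2 already connected.
R4—R6 (10): add — endpoints in different components.
R4—R7 (12): add — endpoints in different components.
MST edges: R1—R6, R2—R3, R5—R9, R3—R9, R2—R4, R4—R6, R4—R7; total weight 2+2+5+8+9+10+12 = 48.

48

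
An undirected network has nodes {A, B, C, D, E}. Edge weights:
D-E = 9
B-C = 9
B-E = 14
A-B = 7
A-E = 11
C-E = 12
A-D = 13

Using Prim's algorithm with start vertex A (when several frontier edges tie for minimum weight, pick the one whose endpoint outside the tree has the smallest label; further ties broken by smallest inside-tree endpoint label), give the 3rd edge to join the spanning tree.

A-E

Prim's algorithm from A:
Step 1: frontier [A-B 7, A-E 11, A-D 13] → take A-B (7); add B.
Step 2: frontier [A-E 11, A-D 13, B-C 9, B-E 14] → take B-C (9); add C.
Step 3: frontier [A-E 11, A-D 13, B-E 14, C-E 12] → take A-E (11); add E.
Step 4: frontier [A-D 13, D-E 9] → take D-E (9); add D.
The 3rd edge added is A-E.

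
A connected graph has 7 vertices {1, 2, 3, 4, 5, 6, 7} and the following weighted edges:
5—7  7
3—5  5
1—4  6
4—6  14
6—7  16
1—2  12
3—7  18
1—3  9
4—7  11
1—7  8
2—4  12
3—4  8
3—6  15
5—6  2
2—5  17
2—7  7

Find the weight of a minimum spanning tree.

35

Grow the tree from 3 using Prim:
Step 1: cheapest edge leaving the tree is 3—5 (5); add 5.
Step 2: cheapest edge leaving the tree is 5—6 (2); add 6.
Step 3: cheapest edge leaving the tree is 5—7 (7); add 7.
Step 4: cheapest edge leaving the tree is 2—7 (7); add 2.
Step 5: cheapest edge leaving the tree is 1—7 (8); add 1.
Step 6: cheapest edge leaving the tree is 1—4 (6); add 4.
MST edges: 3—5, 5—6, 5—7, 2—7, 1—7, 1—4; total weight 5+2+7+7+8+6 = 35.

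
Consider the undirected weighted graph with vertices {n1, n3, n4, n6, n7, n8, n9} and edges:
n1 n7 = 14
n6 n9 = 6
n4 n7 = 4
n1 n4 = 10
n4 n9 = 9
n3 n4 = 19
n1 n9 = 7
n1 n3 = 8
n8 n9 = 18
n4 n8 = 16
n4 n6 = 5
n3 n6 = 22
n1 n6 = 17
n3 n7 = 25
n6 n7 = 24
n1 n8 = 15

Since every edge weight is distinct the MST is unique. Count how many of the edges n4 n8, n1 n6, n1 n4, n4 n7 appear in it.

Sort edges by weight, then run Kruskal:
n4 n7 (4): add — endpoints in different components.
n4 n6 (5): add — endpoints in different components.
n6 n9 (6): add — endpoints in different components.
n1 n9 (7): add — endpoints in different components.
n1 n3 (8): add — endpoints in different components.
n4 n9 (9): skip — n9 and n4 already connected.
n1 n4 (10): skip — n1 and n4 already connected.
n1 n7 (14): skip — n1 and n7 already connected.
n1 n8 (15): add — endpoints in different components.
MST edge set: {n4 n7, n4 n6, n6 n9, n1 n9, n1 n3, n1 n8}.
Of the listed edges, {n4 n7} are in the MST → 1.

1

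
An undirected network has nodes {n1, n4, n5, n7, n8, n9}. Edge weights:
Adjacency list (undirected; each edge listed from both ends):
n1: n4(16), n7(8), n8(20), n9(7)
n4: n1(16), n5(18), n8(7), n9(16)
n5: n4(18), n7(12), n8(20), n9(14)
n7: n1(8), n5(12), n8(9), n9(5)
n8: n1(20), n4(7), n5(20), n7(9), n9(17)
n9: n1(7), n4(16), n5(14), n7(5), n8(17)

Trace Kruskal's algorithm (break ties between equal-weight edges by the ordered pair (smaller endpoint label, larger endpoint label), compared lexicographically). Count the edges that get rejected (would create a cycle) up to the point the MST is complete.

1

Sort edges by weight, then run Kruskal:
n7 n9 (5): add. Components now {n7,n9} {n1} {n8} {n4} {n5}
n1 n9 (7): add. Components now {n1,n7,n9} {n8} {n4} {n5}
n4 n8 (7): add. Components now {n1,n7,n9} {n4,n8} {n5}
n1 n7 (8): skip — n7 and n1 already connected.
n7 n8 (9): add. Components now {n1,n4,n7,n8,n9} {n5}
n5 n7 (12): add. Components now {n1,n4,n5,n7,n8,n9}
Edges rejected before the tree was complete: 1.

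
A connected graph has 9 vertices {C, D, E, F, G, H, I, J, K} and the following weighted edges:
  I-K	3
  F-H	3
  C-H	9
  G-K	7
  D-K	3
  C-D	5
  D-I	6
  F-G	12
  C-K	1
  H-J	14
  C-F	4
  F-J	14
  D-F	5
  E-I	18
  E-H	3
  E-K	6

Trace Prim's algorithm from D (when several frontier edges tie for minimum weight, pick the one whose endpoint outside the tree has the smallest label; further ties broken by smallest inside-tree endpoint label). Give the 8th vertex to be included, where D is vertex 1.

G

Prim's algorithm from D:
Step 1: cheapest edge leaving the tree is D-K (3); add K.
Step 2: cheapest edge leaving the tree is C-K (1); add C.
Step 3: cheapest edge leaving the tree is I-K (3); add I.
Step 4: cheapest edge leaving the tree is C-F (4); add F.
Step 5: cheapest edge leaving the tree is F-H (3); add H.
Step 6: cheapest edge leaving the tree is E-H (3); add E.
Step 7: cheapest edge leaving the tree is G-K (7); add G.
Step 8: cheapest edge leaving the tree is F-J (14); add J.
Vertex order: D, K, C, I, F, H, E, G, J. The 8th vertex is G.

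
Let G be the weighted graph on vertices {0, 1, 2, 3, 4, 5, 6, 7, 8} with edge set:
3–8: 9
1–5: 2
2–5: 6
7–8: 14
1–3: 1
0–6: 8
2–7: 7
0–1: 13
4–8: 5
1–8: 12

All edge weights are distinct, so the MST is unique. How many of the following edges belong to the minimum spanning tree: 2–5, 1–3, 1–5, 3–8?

4

Sort edges by weight, then run Kruskal:
1–3 (1): add — endpoints in different components.
1–5 (2): add — endpoints in different components.
4–8 (5): add — endpoints in different components.
2–5 (6): add — endpoints in different components.
2–7 (7): add — endpoints in different components.
0–6 (8): add — endpoints in different components.
3–8 (9): add — endpoints in different components.
1–8 (12): skip — 1 and 8 already connected.
0–1 (13): add — endpoints in different components.
MST edge set: {1–3, 1–5, 4–8, 2–5, 2–7, 0–6, 3–8, 0–1}.
Of the listed edges, {2–5, 1–3, 1–5, 3–8} are in the MST → 4.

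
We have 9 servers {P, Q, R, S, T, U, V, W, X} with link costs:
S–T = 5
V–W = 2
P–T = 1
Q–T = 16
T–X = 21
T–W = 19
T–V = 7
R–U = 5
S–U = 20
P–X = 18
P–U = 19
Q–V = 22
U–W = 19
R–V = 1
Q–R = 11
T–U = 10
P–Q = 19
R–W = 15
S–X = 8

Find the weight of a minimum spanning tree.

40

Prim's algorithm from R:
Step 1: cheapest edge leaving the tree is R–V (1); add V.
Step 2: cheapest edge leaving the tree is V–W (2); add W.
Step 3: cheapest edge leaving the tree is R–U (5); add U.
Step 4: cheapest edge leaving the tree is T–V (7); add T.
Step 5: cheapest edge leaving the tree is P–T (1); add P.
Step 6: cheapest edge leaving the tree is S–T (5); add S.
Step 7: cheapest edge leaving the tree is S–X (8); add X.
Step 8: cheapest edge leaving the tree is Q–R (11); add Q.
MST edges: R–V, V–W, R–U, T–V, P–T, S–T, S–X, Q–R; total weight 1+2+5+7+1+5+8+11 = 40.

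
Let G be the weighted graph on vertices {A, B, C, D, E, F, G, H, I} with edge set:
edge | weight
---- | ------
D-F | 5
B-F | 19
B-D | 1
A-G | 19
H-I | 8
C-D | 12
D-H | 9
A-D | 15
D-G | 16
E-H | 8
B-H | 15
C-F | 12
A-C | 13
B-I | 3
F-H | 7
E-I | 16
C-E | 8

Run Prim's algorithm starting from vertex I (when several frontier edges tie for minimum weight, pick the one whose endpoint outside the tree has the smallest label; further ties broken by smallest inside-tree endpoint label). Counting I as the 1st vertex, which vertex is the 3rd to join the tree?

D

Prim, starting at I.
Step 1: cheapest edge leaving the tree is B-I (3); add B.
Step 2: cheapest edge leaving the tree is B-D (1); add D.
Step 3: cheapest edge leaving the tree is D-F (5); add F.
Step 4: cheapest edge leaving the tree is F-H (7); add H.
Step 5: cheapest edge leaving the tree is E-H (8); add E.
Step 6: cheapest edge leaving the tree is C-E (8); add C.
Step 7: cheapest edge leaving the tree is A-C (13); add A.
Step 8: cheapest edge leaving the tree is D-G (16); add G.
Vertex order: I, B, D, F, H, E, C, A, G. The 3rd vertex is D.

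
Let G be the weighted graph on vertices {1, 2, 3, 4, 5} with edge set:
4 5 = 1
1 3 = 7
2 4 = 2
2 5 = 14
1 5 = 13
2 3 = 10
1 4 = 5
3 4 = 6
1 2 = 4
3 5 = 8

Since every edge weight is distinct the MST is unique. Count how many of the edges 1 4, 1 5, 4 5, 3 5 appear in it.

Sort edges by weight, then run Kruskal:
4 5 (1): add — endpoints in different components.
2 4 (2): add — endpoints in different components.
1 2 (4): add — endpoints in different components.
1 4 (5): skip — 1 and 4 already connected.
3 4 (6): add — endpoints in different components.
MST edge set: {4 5, 2 4, 1 2, 3 4}.
Of the listed edges, {4 5} are in the MST → 1.

1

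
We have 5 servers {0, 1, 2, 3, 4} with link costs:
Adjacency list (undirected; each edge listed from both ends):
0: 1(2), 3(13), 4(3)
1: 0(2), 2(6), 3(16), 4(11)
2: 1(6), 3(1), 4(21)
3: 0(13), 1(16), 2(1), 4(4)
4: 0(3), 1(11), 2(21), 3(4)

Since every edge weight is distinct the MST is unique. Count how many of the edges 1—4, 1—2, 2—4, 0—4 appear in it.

1

Kruskal: consider edges lightest-first.
2—3 (1): add — endpoints in different components.
0—1 (2): add — endpoints in different components.
0—4 (3): add — endpoints in different components.
3—4 (4): add — endpoints in different components.
MST edge set: {2—3, 0—1, 0—4, 3—4}.
Of the listed edges, {0—4} are in the MST → 1.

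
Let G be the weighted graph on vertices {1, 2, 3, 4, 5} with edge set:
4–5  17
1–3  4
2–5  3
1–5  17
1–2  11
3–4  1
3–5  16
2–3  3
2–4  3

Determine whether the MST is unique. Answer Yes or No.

No

Kruskal's algorithm — process edges by increasing weight (ties by edge label):
3–4 (1): add. Components now {1} {2} {3,4} {5}
2–3 (3): add. Components now {1} {2,3,4} {5}
2–4 (3): skip — 2 and 4 already connected.
2–5 (3): add. Components now {1} {2,3,4,5}
1–3 (4): add. Components now {1,2,3,4,5}
Non-tree edge 2–4 has weight 3, equal to the heaviest edge on its tree cycle — swapping gives another MST of the same weight. Not unique.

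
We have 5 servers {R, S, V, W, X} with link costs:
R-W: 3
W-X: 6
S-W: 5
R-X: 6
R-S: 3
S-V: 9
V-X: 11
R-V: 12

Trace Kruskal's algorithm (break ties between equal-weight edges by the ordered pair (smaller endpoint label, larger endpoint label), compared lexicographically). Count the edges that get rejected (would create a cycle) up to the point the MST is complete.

2

Kruskal's algorithm — process edges by increasing weight (ties by edge label):
R-S (3): add — endpoints in different components.
R-W (3): add — endpoints in different components.
S-W (5): skip — S and W already connected.
R-X (6): add — endpoints in different components.
W-X (6): skip — X and W already connected.
S-V (9): add — endpoints in different components.
Edges rejected before the tree was complete: 2.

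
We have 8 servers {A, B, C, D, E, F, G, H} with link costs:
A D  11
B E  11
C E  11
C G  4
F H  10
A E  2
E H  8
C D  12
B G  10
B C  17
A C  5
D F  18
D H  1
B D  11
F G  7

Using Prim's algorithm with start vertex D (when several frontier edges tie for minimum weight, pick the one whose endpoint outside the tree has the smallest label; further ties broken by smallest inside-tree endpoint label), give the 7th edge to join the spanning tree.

B-G

Prim's algorithm from D:
Step 1: cheapest edge leaving the tree is D H (1); add H.
Step 2: cheapest edge leaving the tree is E H (8); add E.
Step 3: cheapest edge leaving the tree is A E (2); add A.
Step 4: cheapest edge leaving the tree is A C (5); add C.
Step 5: cheapest edge leaving the tree is C G (4); add G.
Step 6: cheapest edge leaving the tree is F G (7); add F.
Step 7: cheapest edge leaving the tree is B G (10); add B.
The 7th edge added is B G.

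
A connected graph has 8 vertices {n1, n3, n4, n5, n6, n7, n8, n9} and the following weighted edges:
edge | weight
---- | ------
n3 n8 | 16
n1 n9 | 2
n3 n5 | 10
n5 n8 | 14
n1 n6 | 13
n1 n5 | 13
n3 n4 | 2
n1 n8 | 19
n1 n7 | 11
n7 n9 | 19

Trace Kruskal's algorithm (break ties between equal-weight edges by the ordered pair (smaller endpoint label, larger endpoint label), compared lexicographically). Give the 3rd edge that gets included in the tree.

n3-n5

Sort edges by weight, then run Kruskal:
n1 n9 (2): add — endpoints in different components.
n3 n4 (2): add — endpoints in different components.
n3 n5 (10): add — endpoints in different components.
n1 n7 (11): add — endpoints in different components.
n1 n5 (13): add — endpoints in different components.
n1 n6 (13): add — endpoints in different components.
n5 n8 (14): add — endpoints in different components.
The 3rd edge added is n3 n5.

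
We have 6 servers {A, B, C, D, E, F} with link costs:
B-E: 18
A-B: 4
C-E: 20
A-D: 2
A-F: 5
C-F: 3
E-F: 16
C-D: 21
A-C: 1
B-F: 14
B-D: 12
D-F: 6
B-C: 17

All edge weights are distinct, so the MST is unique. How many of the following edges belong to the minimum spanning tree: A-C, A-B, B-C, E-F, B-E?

3

Kruskal: consider edges lightest-first.
A-C (1): add. Components now {A,C} {B} {D} {E} {F}
A-D (2): add. Components now {A,C,D} {B} {E} {F}
C-F (3): add. Components now {A,C,D,F} {B} {E}
A-B (4): add. Components now {A,B,C,D,F} {E}
A-F (5): skip — A and F already connected.
D-F (6): skip — D and F already connected.
B-D (12): skip — B and D already connected.
B-F (14): skip — B and F already connected.
E-F (16): add. Components now {A,B,C,D,E,F}
MST edge set: {A-C, A-D, C-F, A-B, E-F}.
Of the listed edges, {A-C, A-B, E-F} are in the MST → 3.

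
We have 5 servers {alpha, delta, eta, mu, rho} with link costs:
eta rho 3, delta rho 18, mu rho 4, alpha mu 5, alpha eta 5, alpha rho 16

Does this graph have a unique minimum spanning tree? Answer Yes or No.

No

Sort edges by weight, then run Kruskal:
eta rho (3): add. Components now {mu} {alpha} {delta} {eta,rho}
mu rho (4): add. Components now {eta,mu,rho} {alpha} {delta}
alpha eta (5): add. Components now {alpha,eta,mu,rho} {delta}
alpha mu (5): skip — mu and alpha already connected.
alpha rho (16): skip — alpha and rho already connected.
delta rho (18): add. Components now {alpha,delta,eta,mu,rho}
Non-tree edge alpha mu has weight 5, equal to the heaviest edge on its tree cycle — swapping gives another MST of the same weight. Not unique.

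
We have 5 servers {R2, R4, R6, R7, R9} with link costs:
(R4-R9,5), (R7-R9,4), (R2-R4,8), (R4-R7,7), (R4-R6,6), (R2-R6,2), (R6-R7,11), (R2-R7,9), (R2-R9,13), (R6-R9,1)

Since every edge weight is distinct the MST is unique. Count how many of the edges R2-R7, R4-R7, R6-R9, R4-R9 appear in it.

2

Sort edges by weight, then run Kruskal:
R6-R9 (1): add. Components now {R7} {R2} {R6,R9} {R4}
R2-R6 (2): add. Components now {R7} {R2,R6,R9} {R4}
R7-R9 (4): add. Components now {R2,R6,R7,R9} {R4}
R4-R9 (5): add. Components now {R2,R4,R6,R7,R9}
MST edge set: {R6-R9, R2-R6, R7-R9, R4-R9}.
Of the listed edges, {R6-R9, R4-R9} are in the MST → 2.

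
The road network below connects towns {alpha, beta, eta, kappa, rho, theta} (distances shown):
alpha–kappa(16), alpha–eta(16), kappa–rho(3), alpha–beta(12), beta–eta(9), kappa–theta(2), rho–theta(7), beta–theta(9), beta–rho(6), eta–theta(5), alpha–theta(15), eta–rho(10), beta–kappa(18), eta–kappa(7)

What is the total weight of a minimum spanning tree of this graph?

Kruskal's algorithm — process edges by increasing weight (ties by edge label):
kappa–theta (2): add. Components now {eta} {beta} {alpha} {kappa,theta} {rho}
kappa–rho (3): add. Components now {eta} {beta} {alpha} {kappa,rho,theta}
eta–theta (5): add. Components now {eta,kappa,rho,theta} {beta} {alpha}
beta–rho (6): add. Components now {beta,eta,kappa,rho,theta} {alpha}
eta–kappa (7): skip — eta and kappa already connected.
rho–theta (7): skip — theta and rho already connected.
beta–eta (9): skip — eta and beta already connected.
beta–theta (9): skip — beta and theta already connected.
eta–rho (10): skip — eta and rho already connected.
alpha–beta (12): add. Components now {alpha,beta,eta,kappa,rho,theta}
MST edges: kappa–theta, kappa–rho, eta–theta, beta–rho, alpha–beta; total weight 2+3+5+6+12 = 28.

28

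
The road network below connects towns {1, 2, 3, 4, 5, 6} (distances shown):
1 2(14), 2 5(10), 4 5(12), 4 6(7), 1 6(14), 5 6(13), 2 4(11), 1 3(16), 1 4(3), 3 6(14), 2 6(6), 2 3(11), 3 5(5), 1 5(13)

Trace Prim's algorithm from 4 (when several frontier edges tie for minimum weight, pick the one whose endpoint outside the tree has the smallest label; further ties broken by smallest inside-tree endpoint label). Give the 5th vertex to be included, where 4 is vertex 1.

5

Prim, starting at 4.
Step 1: cheapest edge leaving the tree is 1 4 (3); add 1.
Step 2: cheapest edge leaving the tree is 4 6 (7); add 6.
Step 3: cheapest edge leaving the tree is 2 6 (6); add 2.
Step 4: cheapest edge leaving the tree is 2 5 (10); add 5.
Step 5: cheapest edge leaving the tree is 3 5 (5); add 3.
Vertex order: 4, 1, 6, 2, 5, 3. The 5th vertex is 5.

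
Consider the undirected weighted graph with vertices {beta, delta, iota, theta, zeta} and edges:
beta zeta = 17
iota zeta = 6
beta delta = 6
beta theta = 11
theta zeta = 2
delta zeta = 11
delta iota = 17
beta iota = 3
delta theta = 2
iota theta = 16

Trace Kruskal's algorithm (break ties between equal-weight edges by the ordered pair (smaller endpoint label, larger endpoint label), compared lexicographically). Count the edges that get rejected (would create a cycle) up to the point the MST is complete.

0

Sort edges by weight, then run Kruskal:
delta theta (2): add. Components now {zeta} {delta,theta} {beta} {iota}
theta zeta (2): add. Components now {delta,theta,zeta} {beta} {iota}
beta iota (3): add. Components now {delta,theta,zeta} {beta,iota}
beta delta (6): add. Components now {beta,delta,iota,theta,zeta}
Edges rejected before the tree was complete: 0.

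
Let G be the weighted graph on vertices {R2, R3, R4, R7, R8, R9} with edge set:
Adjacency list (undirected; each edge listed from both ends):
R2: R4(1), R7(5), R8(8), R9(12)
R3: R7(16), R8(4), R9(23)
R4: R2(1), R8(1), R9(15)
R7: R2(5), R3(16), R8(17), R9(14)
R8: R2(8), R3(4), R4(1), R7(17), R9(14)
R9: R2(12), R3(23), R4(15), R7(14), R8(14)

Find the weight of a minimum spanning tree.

23

Kruskal: consider edges lightest-first.
R2 R4 (1): add — endpoints in different components.
R4 R8 (1): add — endpoints in different components.
R3 R8 (4): add — endpoints in different components.
R2 R7 (5): add — endpoints in different components.
R2 R8 (8): skip — R8 and R2 already connected.
R2 R9 (12): add — endpoints in different components.
MST edges: R2 R4, R4 R8, R3 R8, R2 R7, R2 R9; total weight 1+1+4+5+12 = 23.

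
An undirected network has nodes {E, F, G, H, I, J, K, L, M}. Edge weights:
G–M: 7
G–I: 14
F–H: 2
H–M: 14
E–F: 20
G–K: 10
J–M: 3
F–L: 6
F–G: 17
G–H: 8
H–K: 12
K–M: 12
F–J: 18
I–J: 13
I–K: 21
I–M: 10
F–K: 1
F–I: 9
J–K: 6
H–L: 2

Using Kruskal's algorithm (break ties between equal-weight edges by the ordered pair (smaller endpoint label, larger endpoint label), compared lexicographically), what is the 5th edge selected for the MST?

J-K

Kruskal's algorithm — process edges by increasing weight (ties by edge label):
F–K (1): add — endpoints in different components.
F–H (2): add — endpoints in different components.
H–L (2): add — endpoints in different components.
J–M (3): add — endpoints in different components.
F–L (6): skip — F and L already connected.
J–K (6): add — endpoints in different components.
G–M (7): add — endpoints in different components.
G–H (8): skip — G and H already connected.
F–I (9): add — endpoints in different components.
G–K (10): skip — G and K already connected.
I–M (10): skip — I and M already connected.
H–K (12): skip — H and K already connected.
K–M (12): skip — K and M already connected.
I–J (13): skip — I and J already connected.
G–I (14): skip — G and I already connected.
H–M (14): skip — H and M already connected.
F–G (17): skip — F and G already connected.
F–J (18): skip — F and J already connected.
E–F (20): add — endpoints in different components.
The 5th edge added is J–K.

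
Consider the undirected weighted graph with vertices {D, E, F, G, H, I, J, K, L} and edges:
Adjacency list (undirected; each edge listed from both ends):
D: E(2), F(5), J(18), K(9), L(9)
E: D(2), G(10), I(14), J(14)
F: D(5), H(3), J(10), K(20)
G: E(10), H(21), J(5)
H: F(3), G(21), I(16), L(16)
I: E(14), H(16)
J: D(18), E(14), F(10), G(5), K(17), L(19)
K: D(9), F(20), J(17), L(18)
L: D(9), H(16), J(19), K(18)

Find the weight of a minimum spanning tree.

57

Sort edges by weight, then run Kruskal:
D E (2): add — endpoints in different components.
F H (3): add — endpoints in different components.
D F (5): add — endpoints in different components.
G J (5): add — endpoints in different components.
D K (9): add — endpoints in different components.
D L (9): add — endpoints in different components.
E G (10): add — endpoints in different components.
F J (10): skip — F and J already connected.
E I (14): add — endpoints in different components.
MST edges: D E, F H, D F, G J, D K, D L, E G, E I; total weight 2+3+5+5+9+9+10+14 = 57.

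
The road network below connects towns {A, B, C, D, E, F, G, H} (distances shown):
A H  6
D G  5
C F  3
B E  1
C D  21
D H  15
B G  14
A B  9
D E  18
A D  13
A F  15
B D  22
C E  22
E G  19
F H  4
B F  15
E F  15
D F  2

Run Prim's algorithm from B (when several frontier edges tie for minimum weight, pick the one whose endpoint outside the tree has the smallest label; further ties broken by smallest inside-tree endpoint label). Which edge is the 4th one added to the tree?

Prim's algorithm from B:
Step 1: cheapest edge leaving the tree is B E (1); add E.
Step 2: cheapest edge leaving the tree is A B (9); add A.
Step 3: cheapest edge leaving the tree is A H (6); add H.
Step 4: cheapest edge leaving the tree is F H (4); add F.
Step 5: cheapest edge leaving the tree is D F (2); add D.
Step 6: cheapest edge leaving the tree is C F (3); add C.
Step 7: cheapest edge leaving the tree is D G (5); add G.
The 4th edge added is F H.

F-H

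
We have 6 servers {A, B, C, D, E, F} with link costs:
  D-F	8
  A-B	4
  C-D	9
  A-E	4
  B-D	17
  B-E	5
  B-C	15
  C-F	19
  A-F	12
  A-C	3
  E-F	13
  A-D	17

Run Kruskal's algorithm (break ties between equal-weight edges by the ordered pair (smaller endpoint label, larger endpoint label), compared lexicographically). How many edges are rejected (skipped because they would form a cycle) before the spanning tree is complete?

1

Kruskal's algorithm — process edges by increasing weight (ties by edge label):
A-C (3): add. Components now {A,C} {B} {D} {E} {F}
A-B (4): add. Components now {A,B,C} {D} {E} {F}
A-E (4): add. Components now {A,B,C,E} {D} {F}
B-E (5): skip — B and E already connected.
D-F (8): add. Components now {A,B,C,E} {D,F}
C-D (9): add. Components now {A,B,C,D,E,F}
Edges rejected before the tree was complete: 1.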